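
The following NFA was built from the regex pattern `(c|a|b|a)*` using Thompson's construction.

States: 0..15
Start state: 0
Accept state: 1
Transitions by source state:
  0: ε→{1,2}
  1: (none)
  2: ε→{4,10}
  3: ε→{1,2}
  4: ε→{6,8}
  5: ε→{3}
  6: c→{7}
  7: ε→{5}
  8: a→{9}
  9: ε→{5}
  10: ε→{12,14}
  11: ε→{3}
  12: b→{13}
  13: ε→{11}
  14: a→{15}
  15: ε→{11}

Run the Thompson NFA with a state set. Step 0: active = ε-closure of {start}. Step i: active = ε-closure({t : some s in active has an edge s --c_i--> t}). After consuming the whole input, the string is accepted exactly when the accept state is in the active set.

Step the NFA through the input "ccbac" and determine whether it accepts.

start: ε-closure({0}) = {0,1,2,4,6,8,10,12,14}
'c' @ 1: {1,2,3,4,5,6,7,8,10,12,14}  [accepting]
'c' @ 2: {1,2,3,4,5,6,7,8,10,12,14}  [accepting]
'b' @ 3: {1,2,3,4,6,8,10,11,12,13,14}  [accepting]
'a' @ 4: {1,2,3,4,5,6,8,9,10,11,12,14,15}  [accepting]
'c' @ 5: {1,2,3,4,5,6,7,8,10,12,14}  [accepting]
after full input: {1,2,3,4,5,6,7,8,10,12,14}  (accept=1 in)

Answer: ACCEPT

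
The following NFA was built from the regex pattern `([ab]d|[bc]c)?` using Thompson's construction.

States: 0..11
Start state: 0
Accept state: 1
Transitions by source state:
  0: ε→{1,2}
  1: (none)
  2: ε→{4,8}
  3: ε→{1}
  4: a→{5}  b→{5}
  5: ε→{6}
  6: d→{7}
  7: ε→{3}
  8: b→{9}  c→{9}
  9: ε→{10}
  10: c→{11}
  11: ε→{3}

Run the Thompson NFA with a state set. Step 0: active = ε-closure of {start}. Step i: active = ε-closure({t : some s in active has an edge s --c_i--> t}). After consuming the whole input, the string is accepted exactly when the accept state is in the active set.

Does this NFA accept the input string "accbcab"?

S₀ = ε-closure({0}) = {0,1,2,4,8}
'a' @ 1: {5,6}
'c' @ 2: {}  — dead — no transitions
rest 'cbcab' ignored (set empty)
after full input: {}  (accept=1 not in)

Answer: REJECT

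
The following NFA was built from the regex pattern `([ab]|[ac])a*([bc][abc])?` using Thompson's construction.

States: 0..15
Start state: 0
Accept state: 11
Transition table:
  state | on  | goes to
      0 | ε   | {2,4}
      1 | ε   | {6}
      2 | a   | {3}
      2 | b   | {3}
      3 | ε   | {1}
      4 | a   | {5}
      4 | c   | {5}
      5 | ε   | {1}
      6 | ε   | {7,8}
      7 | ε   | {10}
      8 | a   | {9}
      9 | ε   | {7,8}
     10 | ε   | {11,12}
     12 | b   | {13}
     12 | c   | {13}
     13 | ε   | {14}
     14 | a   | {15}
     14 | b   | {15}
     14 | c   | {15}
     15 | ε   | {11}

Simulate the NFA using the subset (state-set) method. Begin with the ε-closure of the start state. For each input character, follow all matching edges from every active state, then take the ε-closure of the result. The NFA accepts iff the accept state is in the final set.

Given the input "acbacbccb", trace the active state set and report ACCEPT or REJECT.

initial (ε-close {0}): {0,2,4}
'a' @ 1: {1,3,5,6,7,8,10,11,12}  (accept∈set)
'c' @ 2: {13,14}
'b' @ 3: {11,15}  (accept∈set)
'a' @ 4: {}  — dead — no transitions
rest 'cbccb' ignored (set empty)
end set {} — state 11 not in

Answer: REJECT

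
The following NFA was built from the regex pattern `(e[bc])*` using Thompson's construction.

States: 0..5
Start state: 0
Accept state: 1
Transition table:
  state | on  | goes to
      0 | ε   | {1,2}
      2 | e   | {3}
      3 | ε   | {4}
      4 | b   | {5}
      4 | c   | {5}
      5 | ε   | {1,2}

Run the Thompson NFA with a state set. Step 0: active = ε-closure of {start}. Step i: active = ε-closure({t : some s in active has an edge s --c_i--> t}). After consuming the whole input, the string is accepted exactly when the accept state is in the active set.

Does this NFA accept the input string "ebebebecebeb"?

start: ε-closure({0}) = {0,1,2}
'e' @ 1: {3,4}
'b' @ 2: {1,2,5}  (accept∈set)
'e' @ 3: {3,4}
'b' @ 4: {1,2,5}  (accept∈set)
'e' @ 5: {3,4}
'b' @ 6: {1,2,5}  (accept∈set)
'e' @ 7: {3,4}
'c' @ 8: {1,2,5}  (accept∈set)
'e' @ 9: {3,4}
'b' @ 10: {1,2,5}  (accept∈set)
'e' @ 11: {3,4}
'b' @ 12: {1,2,5}  (accept∈set)
final: {1,2,5}; accept 1 in set

Answer: ACCEPT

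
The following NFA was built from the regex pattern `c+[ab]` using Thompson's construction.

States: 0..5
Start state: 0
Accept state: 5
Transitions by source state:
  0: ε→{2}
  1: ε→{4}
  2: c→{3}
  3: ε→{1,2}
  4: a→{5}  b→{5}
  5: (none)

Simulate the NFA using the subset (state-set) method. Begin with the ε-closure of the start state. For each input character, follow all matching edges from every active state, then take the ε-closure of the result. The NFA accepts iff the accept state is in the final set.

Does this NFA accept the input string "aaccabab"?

Answer: REJECT

Steps:
S₀ = ε-closure({0}) = {0,2}
'a' @ 1: {}  — no active states
rest 'accabab' ignored (set empty)
after full input: {}  (accept=5 not in)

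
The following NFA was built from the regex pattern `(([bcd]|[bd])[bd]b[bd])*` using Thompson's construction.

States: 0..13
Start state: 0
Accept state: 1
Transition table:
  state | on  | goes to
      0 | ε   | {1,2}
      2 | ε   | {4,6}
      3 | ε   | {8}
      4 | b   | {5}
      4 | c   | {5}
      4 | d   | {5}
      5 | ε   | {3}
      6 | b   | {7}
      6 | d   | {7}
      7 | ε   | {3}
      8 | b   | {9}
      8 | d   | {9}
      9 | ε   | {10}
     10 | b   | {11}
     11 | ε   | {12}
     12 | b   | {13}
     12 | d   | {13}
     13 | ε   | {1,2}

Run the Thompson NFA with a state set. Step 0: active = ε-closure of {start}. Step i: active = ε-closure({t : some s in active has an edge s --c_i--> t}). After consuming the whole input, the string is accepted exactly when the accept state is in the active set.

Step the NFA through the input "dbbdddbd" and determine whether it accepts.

Answer: ACCEPT

Derivation:
start: ε-closure({0}) = {0,1,2,4,6}
'd' @ 1: {3,5,7,8}
'b' @ 2: {9,10}
'b' @ 3: {11,12}
'd' @ 4: {1,2,4,6,13}  (accept∈set)
'd' @ 5: {3,5,7,8}
'd' @ 6: {9,10}
'b' @ 7: {11,12}
'd' @ 8: {1,2,4,6,13}  (accept∈set)
final: {1,2,4,6,13}; accept 1 in set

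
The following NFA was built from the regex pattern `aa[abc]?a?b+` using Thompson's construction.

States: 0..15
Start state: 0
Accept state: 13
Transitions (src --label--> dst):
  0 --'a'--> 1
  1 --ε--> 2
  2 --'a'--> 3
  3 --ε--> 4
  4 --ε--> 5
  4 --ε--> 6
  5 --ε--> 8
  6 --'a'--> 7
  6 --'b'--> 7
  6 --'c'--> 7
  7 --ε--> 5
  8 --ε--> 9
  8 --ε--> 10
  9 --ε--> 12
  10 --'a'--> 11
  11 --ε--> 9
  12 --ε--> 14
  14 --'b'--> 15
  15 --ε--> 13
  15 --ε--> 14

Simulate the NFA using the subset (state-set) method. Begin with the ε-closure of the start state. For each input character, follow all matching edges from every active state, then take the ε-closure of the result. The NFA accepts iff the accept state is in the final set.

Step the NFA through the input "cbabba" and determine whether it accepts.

Answer: REJECT

Steps:
S₀ = ε-closure({0}) = {0}
'c' @ 1: {}  — dead — no transitions
rest 'babba' ignored (set empty)
end set {} — state 13 not in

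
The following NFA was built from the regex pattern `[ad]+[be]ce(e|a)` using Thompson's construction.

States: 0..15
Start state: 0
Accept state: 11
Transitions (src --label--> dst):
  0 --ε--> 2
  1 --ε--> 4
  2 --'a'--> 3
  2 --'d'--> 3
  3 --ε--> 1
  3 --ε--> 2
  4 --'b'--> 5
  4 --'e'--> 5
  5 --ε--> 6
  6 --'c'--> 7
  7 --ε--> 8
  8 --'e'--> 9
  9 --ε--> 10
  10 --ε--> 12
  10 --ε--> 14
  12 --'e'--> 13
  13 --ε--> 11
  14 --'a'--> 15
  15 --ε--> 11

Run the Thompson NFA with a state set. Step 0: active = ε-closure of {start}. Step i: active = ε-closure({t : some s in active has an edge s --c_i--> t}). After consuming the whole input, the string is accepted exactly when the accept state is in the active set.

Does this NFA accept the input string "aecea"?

Answer: ACCEPT

Trace:
initial (ε-close {0}): {0,2}
'a' @ 1: {1,2,3,4}
'e' @ 2: {5,6}
'c' @ 3: {7,8}
'e' @ 4: {9,10,12,14}
'a' @ 5: {11,15}  [accepting]
final: {11,15}; accept 11 in set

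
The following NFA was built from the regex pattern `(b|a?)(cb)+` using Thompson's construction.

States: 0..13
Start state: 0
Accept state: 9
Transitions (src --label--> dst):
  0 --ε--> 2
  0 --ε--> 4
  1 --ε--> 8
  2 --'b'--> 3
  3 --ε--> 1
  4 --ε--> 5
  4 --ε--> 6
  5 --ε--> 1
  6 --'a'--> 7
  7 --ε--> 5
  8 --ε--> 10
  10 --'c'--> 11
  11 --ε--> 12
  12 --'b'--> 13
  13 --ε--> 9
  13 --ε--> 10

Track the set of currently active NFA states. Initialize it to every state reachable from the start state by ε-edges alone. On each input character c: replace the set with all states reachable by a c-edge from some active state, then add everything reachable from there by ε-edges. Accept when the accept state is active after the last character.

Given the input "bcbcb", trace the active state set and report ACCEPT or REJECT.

start: ε-closure({0}) = {0,1,2,4,5,6,8,10}
'b' @ 1: {1,3,8,10}
'c' @ 2: {11,12}
'b' @ 3: {9,10,13}  ✓accept
'c' @ 4: {11,12}
'b' @ 5: {9,10,13}  ✓accept
after full input: {9,10,13}  (accept=9 in)

Answer: ACCEPT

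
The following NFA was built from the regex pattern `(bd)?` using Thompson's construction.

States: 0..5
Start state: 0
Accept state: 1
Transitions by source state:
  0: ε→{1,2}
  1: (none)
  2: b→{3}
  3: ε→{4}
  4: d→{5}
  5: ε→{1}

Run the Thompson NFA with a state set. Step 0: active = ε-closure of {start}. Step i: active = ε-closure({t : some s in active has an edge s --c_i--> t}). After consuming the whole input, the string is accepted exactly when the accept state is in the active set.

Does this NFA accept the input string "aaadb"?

Answer: REJECT

Derivation:
initial (ε-close {0}): {0,1,2}
'a' @ 1: {}  — state set empty
rest 'aadb' ignored (set empty)
end set {} — state 1 not in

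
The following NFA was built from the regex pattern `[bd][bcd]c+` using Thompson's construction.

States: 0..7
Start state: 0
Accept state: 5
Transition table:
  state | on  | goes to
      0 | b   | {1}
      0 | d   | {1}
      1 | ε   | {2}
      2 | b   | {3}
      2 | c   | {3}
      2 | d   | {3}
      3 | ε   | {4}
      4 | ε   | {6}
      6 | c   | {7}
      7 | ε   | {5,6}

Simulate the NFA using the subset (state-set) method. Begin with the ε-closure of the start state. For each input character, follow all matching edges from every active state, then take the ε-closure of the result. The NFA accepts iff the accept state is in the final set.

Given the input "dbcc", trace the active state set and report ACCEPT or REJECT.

Answer: ACCEPT

Trace:
start: ε-closure({0}) = {0}
'd' @ 1: {1,2}
'b' @ 2: {3,4,6}
'c' @ 3: {5,6,7}  (accept∈set)
'c' @ 4: {5,6,7}  (accept∈set)
final: {5,6,7}; accept 5 in set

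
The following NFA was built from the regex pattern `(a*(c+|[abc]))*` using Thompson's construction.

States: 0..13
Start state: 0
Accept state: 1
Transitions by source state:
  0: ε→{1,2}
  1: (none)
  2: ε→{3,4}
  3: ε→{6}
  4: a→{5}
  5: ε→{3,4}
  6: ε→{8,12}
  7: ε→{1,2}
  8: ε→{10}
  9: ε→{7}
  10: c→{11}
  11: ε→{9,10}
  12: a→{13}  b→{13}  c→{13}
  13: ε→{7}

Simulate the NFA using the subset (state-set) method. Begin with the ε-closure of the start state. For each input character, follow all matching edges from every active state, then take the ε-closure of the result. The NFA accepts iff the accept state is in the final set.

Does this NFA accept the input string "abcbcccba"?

Answer: ACCEPT

Trace:
initial (ε-close {0}): {0,1,2,3,4,6,8,10,12}
'a' @ 1: {1,2,3,4,5,6,7,8,10,12,13}  (accept∈set)
'b' @ 2: {1,2,3,4,6,7,8,10,12,13}  (accept∈set)
'c' @ 3: {1,2,3,4,6,7,8,9,10,11,12,13}  (accept∈set)
'b' @ 4: {1,2,3,4,6,7,8,10,12,13}  (accept∈set)
'c' @ 5: {1,2,3,4,6,7,8,9,10,11,12,13}  (accept∈set)
'c' @ 6: {1,2,3,4,6,7,8,9,10,11,12,13}  (accept∈set)
'c' @ 7: {1,2,3,4,6,7,8,9,10,11,12,13}  (accept∈set)
'b' @ 8: {1,2,3,4,6,7,8,10,12,13}  (accept∈set)
'a' @ 9: {1,2,3,4,5,6,7,8,10,12,13}  (accept∈set)
final: {1,2,3,4,5,6,7,8,10,12,13}; accept 1 in set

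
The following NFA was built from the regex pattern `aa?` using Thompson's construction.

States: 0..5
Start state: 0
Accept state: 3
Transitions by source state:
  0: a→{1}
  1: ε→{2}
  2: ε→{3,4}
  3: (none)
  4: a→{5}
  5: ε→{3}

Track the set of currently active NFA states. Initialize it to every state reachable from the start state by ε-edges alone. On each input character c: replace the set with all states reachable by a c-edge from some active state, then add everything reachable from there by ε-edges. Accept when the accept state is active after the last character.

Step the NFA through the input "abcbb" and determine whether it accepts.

Answer: REJECT

Steps:
initial (ε-close {0}): {0}
'a' @ 1: {1,2,3,4}  (accept∈set)
'b' @ 2: {}  — dead — no transitions
rest 'cbb' ignored (set empty)
after full input: {}  (accept=3 not in)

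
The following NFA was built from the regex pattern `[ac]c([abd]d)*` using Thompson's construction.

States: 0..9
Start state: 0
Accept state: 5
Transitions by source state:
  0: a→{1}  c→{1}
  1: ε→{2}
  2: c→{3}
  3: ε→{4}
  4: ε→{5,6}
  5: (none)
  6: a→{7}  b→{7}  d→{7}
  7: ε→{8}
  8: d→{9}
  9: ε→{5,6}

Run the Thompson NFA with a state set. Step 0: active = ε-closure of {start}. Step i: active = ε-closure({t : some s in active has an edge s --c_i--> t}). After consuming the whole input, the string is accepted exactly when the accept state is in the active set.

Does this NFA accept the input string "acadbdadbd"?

Answer: ACCEPT

Trace:
S₀ = ε-closure({0}) = {0}
'a' @ 1: {1,2}
'c' @ 2: {3,4,5,6}  [accepting]
'a' @ 3: {7,8}
'd' @ 4: {5,6,9}  [accepting]
'b' @ 5: {7,8}
'd' @ 6: {5,6,9}  [accepting]
'a' @ 7: {7,8}
'd' @ 8: {5,6,9}  [accepting]
'b' @ 9: {7,8}
'd' @ 10: {5,6,9}  [accepting]
end set {5,6,9} — state 5 in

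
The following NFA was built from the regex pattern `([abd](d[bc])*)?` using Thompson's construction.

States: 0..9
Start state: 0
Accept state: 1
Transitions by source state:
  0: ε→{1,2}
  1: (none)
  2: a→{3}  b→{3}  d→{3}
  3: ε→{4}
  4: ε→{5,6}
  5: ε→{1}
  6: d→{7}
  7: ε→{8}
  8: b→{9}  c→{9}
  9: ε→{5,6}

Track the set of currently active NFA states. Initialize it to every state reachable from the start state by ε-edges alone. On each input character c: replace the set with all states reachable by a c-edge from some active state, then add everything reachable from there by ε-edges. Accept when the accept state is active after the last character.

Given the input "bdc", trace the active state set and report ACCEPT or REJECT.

Answer: ACCEPT

Steps:
S₀ = ε-closure({0}) = {0,1,2}
'b' @ 1: {1,3,4,5,6}  ✓accept
'd' @ 2: {7,8}
'c' @ 3: {1,5,6,9}  ✓accept
after full input: {1,5,6,9}  (accept=1 in)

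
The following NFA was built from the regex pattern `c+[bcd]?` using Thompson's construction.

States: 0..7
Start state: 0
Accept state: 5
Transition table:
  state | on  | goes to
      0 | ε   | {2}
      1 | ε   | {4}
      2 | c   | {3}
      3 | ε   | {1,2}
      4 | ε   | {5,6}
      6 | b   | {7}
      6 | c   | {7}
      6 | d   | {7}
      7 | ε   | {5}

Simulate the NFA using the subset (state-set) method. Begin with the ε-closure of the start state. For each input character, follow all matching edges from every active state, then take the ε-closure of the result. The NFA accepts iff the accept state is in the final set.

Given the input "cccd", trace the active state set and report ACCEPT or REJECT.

Answer: ACCEPT

Derivation:
S₀ = ε-closure({0}) = {0,2}
'c' @ 1: {1,2,3,4,5,6}  [accepting]
'c' @ 2: {1,2,3,4,5,6,7}  [accepting]
'c' @ 3: {1,2,3,4,5,6,7}  [accepting]
'd' @ 4: {5,7}  [accepting]
end set {5,7} — state 5 in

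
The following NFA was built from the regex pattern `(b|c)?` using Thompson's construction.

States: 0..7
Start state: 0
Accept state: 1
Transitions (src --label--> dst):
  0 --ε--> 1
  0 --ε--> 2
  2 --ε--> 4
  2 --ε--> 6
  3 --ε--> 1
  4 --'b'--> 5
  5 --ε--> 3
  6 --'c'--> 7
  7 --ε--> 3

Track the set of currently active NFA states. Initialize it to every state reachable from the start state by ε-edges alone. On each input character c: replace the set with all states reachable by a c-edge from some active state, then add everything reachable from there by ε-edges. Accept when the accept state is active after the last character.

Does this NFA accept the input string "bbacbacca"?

S₀ = ε-closure({0}) = {0,1,2,4,6}
'b' @ 1: {1,3,5}  (accept∈set)
'b' @ 2: {}  — dead — no transitions
rest 'acbacca' ignored (set empty)
end set {} — state 1 not in

Answer: REJECT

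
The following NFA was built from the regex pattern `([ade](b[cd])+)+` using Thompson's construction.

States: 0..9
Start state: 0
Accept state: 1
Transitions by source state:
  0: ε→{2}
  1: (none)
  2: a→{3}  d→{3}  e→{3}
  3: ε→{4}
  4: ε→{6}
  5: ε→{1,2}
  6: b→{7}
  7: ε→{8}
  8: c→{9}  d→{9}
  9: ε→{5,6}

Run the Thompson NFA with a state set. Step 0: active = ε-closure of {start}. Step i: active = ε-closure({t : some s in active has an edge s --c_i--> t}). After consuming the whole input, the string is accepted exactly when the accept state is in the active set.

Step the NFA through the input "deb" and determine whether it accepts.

start: ε-closure({0}) = {0,2}
'd' @ 1: {3,4,6}
'e' @ 2: {}  — no active states
rest 'b' ignored (set empty)
final: {}; accept 1 not in set

Answer: REJECT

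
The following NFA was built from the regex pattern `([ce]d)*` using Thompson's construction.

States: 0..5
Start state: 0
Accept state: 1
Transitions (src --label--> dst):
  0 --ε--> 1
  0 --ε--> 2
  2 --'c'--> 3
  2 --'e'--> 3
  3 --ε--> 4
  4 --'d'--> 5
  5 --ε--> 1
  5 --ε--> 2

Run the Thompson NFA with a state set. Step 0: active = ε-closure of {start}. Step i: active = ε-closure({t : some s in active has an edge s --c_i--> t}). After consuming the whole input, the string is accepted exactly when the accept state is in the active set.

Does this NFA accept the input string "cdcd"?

start: ε-closure({0}) = {0,1,2}
'c' @ 1: {3,4}
'd' @ 2: {1,2,5}  [accepting]
'c' @ 3: {3,4}
'd' @ 4: {1,2,5}  [accepting]
end set {1,2,5} — state 1 in

Answer: ACCEPT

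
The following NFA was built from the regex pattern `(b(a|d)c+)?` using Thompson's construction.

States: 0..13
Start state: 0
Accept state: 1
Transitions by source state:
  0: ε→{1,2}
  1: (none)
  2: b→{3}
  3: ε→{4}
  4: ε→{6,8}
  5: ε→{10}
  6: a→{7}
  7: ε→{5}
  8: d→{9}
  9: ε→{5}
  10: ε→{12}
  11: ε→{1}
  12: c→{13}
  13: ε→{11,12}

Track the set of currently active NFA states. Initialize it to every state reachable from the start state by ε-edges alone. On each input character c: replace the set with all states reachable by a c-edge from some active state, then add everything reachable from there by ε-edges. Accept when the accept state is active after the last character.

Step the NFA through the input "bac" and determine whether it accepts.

Answer: ACCEPT

Trace:
start: ε-closure({0}) = {0,1,2}
'b' @ 1: {3,4,6,8}
'a' @ 2: {5,7,10,12}
'c' @ 3: {1,11,12,13}  [accepting]
final: {1,11,12,13}; accept 1 in set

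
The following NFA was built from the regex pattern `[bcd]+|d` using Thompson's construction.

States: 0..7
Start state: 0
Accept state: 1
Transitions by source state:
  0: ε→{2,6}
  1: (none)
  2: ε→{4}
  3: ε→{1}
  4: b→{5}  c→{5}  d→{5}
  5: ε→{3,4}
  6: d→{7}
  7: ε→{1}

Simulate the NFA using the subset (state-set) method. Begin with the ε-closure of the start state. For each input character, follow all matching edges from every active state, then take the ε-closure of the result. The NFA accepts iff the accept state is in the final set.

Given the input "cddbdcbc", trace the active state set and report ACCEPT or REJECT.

start: ε-closure({0}) = {0,2,4,6}
'c' @ 1: {1,3,4,5}  [accepting]
'd' @ 2: {1,3,4,5}  [accepting]
'd' @ 3: {1,3,4,5}  [accepting]
'b' @ 4: {1,3,4,5}  [accepting]
'd' @ 5: {1,3,4,5}  [accepting]
'c' @ 6: {1,3,4,5}  [accepting]
'b' @ 7: {1,3,4,5}  [accepting]
'c' @ 8: {1,3,4,5}  [accepting]
final: {1,3,4,5}; accept 1 in set

Answer: ACCEPT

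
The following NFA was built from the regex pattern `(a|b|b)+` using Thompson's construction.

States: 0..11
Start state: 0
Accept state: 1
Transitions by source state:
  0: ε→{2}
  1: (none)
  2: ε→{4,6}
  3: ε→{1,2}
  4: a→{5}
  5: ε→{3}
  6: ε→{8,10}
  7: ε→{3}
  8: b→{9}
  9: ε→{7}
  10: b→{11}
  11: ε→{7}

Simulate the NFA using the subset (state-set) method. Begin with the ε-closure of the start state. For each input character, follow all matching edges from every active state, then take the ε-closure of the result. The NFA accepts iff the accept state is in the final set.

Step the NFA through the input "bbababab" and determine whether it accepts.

start: ε-closure({0}) = {0,2,4,6,8,10}
'b' @ 1: {1,2,3,4,6,7,8,9,10,11}  [accepting]
'b' @ 2: {1,2,3,4,6,7,8,9,10,11}  [accepting]
'a' @ 3: {1,2,3,4,5,6,8,10}  [accepting]
'b' @ 4: {1,2,3,4,6,7,8,9,10,11}  [accepting]
'a' @ 5: {1,2,3,4,5,6,8,10}  [accepting]
'b' @ 6: {1,2,3,4,6,7,8,9,10,11}  [accepting]
'a' @ 7: {1,2,3,4,5,6,8,10}  [accepting]
'b' @ 8: {1,2,3,4,6,7,8,9,10,11}  [accepting]
after full input: {1,2,3,4,6,7,8,9,10,11}  (accept=1 in)

Answer: ACCEPT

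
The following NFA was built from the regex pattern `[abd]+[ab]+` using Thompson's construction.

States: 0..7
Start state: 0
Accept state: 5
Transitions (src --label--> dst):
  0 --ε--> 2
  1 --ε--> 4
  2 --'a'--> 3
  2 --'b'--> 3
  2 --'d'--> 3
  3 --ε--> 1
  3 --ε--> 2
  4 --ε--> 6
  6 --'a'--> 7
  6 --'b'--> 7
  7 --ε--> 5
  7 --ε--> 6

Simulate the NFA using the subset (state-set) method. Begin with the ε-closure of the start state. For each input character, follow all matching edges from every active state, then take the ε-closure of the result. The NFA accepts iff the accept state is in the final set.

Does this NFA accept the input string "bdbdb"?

Answer: ACCEPT

Derivation:
S₀ = ε-closure({0}) = {0,2}
'b' @ 1: {1,2,3,4,6}
'd' @ 2: {1,2,3,4,6}
'b' @ 3: {1,2,3,4,5,6,7}  [accepting]
'd' @ 4: {1,2,3,4,6}
'b' @ 5: {1,2,3,4,5,6,7}  [accepting]
after full input: {1,2,3,4,5,6,7}  (accept=5 in)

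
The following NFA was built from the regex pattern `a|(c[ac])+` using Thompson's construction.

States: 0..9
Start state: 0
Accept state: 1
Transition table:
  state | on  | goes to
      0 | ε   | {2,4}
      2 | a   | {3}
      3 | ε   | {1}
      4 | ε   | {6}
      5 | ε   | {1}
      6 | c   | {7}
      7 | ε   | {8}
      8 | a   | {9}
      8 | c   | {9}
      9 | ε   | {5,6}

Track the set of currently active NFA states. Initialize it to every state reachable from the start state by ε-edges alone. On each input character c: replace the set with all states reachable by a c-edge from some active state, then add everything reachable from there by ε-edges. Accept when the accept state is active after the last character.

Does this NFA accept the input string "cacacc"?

S₀ = ε-closure({0}) = {0,2,4,6}
'c' @ 1: {7,8}
'a' @ 2: {1,5,6,9}  ✓accept
'c' @ 3: {7,8}
'a' @ 4: {1,5,6,9}  ✓accept
'c' @ 5: {7,8}
'c' @ 6: {1,5,6,9}  ✓accept
end set {1,5,6,9} — state 1 in

Answer: ACCEPT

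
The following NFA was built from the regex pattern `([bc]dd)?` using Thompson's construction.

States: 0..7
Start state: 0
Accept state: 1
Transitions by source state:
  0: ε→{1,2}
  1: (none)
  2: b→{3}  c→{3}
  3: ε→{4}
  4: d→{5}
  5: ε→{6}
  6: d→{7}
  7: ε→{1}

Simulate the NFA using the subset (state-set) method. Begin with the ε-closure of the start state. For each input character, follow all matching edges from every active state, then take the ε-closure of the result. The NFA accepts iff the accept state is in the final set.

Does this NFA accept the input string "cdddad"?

initial (ε-close {0}): {0,1,2}
'c' @ 1: {3,4}
'd' @ 2: {5,6}
'd' @ 3: {1,7}  ✓accept
'd' @ 4: {}  — state set empty
rest 'ad' ignored (set empty)
end set {} — state 1 not in

Answer: REJECT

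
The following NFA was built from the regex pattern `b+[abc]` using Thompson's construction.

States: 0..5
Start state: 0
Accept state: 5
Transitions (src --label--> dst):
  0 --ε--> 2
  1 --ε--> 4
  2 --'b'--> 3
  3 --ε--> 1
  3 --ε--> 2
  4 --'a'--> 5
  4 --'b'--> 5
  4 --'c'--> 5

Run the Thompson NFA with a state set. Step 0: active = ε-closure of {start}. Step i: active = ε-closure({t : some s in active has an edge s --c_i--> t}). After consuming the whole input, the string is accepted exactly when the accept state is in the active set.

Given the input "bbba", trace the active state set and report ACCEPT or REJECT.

start: ε-closure({0}) = {0,2}
'b' @ 1: {1,2,3,4}
'b' @ 2: {1,2,3,4,5}  ✓accept
'b' @ 3: {1,2,3,4,5}  ✓accept
'a' @ 4: {5}  ✓accept
end set {5} — state 5 in

Answer: ACCEPT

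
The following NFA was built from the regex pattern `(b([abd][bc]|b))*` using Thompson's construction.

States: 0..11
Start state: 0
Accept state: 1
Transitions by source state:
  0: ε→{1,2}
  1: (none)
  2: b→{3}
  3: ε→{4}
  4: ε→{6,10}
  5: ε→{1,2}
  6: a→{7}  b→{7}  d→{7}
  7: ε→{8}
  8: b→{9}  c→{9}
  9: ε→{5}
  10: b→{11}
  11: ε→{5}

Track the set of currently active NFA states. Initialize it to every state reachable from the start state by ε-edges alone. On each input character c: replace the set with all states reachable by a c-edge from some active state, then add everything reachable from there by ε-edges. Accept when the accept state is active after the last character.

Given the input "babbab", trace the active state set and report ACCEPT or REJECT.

S₀ = ε-closure({0}) = {0,1,2}
'b' @ 1: {3,4,6,10}
'a' @ 2: {7,8}
'b' @ 3: {1,2,5,9}  (accept∈set)
'b' @ 4: {3,4,6,10}
'a' @ 5: {7,8}
'b' @ 6: {1,2,5,9}  (accept∈set)
end set {1,2,5,9} — state 1 in

Answer: ACCEPT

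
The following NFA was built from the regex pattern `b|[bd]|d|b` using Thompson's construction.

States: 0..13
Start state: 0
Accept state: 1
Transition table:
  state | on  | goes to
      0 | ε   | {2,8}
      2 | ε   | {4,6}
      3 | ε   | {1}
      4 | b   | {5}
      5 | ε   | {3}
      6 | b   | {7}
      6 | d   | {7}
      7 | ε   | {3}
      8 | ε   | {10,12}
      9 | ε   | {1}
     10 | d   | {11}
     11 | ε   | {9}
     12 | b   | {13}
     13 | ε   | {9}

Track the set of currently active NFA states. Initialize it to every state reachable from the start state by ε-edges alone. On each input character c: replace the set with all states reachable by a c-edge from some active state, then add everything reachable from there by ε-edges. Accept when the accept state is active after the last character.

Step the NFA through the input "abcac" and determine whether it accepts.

Answer: REJECT

Steps:
initial (ε-close {0}): {0,2,4,6,8,10,12}
'a' @ 1: {}  — dead — no transitions
rest 'bcac' ignored (set empty)
end set {} — state 1 not in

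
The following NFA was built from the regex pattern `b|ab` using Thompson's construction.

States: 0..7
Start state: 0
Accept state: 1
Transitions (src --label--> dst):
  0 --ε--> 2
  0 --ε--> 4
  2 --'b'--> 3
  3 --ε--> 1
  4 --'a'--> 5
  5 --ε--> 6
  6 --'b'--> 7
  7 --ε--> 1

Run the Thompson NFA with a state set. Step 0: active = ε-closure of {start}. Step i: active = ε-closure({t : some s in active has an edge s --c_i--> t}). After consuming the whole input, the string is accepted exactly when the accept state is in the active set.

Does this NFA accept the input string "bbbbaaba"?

initial (ε-close {0}): {0,2,4}
'b' @ 1: {1,3}  ✓accept
'b' @ 2: {}  — state set empty
rest 'bbaaba' ignored (set empty)
final: {}; accept 1 not in set

Answer: REJECT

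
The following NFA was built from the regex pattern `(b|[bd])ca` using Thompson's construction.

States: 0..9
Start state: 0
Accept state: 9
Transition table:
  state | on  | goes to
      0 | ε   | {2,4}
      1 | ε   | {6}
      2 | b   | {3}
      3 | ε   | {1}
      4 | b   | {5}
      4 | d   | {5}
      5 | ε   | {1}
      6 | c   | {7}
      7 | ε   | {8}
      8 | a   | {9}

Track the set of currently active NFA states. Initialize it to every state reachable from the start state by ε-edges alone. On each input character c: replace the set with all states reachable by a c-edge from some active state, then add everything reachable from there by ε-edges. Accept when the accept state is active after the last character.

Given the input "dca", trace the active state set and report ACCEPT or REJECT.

start: ε-closure({0}) = {0,2,4}
'd' @ 1: {1,5,6}
'c' @ 2: {7,8}
'a' @ 3: {9}  (accept∈set)
end set {9} — state 9 in

Answer: ACCEPT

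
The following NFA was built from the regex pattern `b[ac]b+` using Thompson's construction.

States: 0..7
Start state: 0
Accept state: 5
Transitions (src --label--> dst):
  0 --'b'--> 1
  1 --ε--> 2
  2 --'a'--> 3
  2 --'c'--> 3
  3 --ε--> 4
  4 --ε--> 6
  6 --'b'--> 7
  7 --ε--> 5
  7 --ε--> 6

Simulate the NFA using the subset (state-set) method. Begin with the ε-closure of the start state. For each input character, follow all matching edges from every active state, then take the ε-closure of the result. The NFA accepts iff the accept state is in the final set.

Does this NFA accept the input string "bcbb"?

S₀ = ε-closure({0}) = {0}
'b' @ 1: {1,2}
'c' @ 2: {3,4,6}
'b' @ 3: {5,6,7}  ✓accept
'b' @ 4: {5,6,7}  ✓accept
end set {5,6,7} — state 5 in

Answer: ACCEPT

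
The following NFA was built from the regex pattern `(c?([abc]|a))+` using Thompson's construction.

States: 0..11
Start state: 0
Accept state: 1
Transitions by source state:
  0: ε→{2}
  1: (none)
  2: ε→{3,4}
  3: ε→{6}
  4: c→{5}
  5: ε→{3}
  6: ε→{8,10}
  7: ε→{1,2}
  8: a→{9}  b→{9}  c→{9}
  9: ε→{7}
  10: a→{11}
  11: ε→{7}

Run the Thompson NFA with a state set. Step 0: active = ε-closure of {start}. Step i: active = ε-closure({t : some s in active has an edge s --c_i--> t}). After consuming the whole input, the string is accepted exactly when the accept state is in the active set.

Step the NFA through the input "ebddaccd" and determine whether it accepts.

Answer: REJECT

Trace:
start: ε-closure({0}) = {0,2,3,4,6,8,10}
'e' @ 1: {}  — no active states
rest 'bddaccd' ignored (set empty)
final: {}; accept 1 not in set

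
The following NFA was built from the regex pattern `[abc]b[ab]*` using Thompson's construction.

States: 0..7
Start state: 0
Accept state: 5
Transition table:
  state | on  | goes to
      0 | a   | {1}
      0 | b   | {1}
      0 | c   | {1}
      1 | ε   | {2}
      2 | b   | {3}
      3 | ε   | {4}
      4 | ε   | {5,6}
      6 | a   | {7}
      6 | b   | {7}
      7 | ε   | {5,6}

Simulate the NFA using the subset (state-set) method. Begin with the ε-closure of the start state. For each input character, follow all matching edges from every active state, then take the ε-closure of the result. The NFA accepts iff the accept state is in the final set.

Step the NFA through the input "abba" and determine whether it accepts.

start: ε-closure({0}) = {0}
'a' @ 1: {1,2}
'b' @ 2: {3,4,5,6}  (accept∈set)
'b' @ 3: {5,6,7}  (accept∈set)
'a' @ 4: {5,6,7}  (accept∈set)
final: {5,6,7}; accept 5 in set

Answer: ACCEPT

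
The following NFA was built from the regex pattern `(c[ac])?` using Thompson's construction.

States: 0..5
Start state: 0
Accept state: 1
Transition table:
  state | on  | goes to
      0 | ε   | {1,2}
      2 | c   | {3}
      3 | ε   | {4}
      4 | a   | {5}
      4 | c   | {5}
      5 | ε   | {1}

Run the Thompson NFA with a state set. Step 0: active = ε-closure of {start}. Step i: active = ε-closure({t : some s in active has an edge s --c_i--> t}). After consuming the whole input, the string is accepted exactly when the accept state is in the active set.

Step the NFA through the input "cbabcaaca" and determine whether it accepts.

Answer: REJECT

Derivation:
initial (ε-close {0}): {0,1,2}
'c' @ 1: {3,4}
'b' @ 2: {}  — state set empty
rest 'abcaaca' ignored (set empty)
final: {}; accept 1 not in set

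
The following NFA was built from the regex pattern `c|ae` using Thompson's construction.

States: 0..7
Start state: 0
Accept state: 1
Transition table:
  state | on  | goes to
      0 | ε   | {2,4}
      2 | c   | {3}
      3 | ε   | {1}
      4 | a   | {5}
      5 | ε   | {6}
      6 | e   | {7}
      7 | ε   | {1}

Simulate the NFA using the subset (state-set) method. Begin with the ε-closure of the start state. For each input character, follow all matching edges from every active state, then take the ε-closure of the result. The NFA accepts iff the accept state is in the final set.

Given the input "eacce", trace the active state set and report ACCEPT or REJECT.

start: ε-closure({0}) = {0,2,4}
'e' @ 1: {}  — no active states
rest 'acce' ignored (set empty)
end set {} — state 1 not in

Answer: REJECT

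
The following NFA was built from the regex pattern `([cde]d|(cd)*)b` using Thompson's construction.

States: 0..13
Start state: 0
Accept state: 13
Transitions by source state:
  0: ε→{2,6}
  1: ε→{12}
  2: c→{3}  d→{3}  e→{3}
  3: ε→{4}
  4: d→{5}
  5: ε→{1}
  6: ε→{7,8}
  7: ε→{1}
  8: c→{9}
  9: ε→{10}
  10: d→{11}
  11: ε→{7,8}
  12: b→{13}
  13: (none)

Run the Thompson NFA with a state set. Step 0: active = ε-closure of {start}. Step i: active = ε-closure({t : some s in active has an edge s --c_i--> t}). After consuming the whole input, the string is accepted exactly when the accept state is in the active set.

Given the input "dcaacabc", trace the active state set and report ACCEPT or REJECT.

Answer: REJECT

Derivation:
start: ε-closure({0}) = {0,1,2,6,7,8,12}
'd' @ 1: {3,4}
'c' @ 2: {}  — no active states
rest 'aacabc' ignored (set empty)
end set {} — state 13 not in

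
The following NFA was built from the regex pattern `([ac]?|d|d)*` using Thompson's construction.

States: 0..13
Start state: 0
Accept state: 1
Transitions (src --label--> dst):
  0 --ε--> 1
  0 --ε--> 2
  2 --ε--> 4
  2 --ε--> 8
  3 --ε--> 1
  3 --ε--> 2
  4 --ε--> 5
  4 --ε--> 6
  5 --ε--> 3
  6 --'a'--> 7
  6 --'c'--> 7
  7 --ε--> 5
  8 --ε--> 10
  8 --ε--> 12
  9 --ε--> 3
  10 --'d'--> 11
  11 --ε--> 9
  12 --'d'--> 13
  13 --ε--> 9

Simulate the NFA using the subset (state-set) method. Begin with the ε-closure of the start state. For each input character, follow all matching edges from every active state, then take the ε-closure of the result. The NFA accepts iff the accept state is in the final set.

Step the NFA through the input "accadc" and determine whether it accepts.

Answer: ACCEPT

Trace:
initial (ε-close {0}): {0,1,2,3,4,5,6,8,10,12}
'a' @ 1: {1,2,3,4,5,6,7,8,10,12}  ✓accept
'c' @ 2: {1,2,3,4,5,6,7,8,10,12}  ✓accept
'c' @ 3: {1,2,3,4,5,6,7,8,10,12}  ✓accept
'a' @ 4: {1,2,3,4,5,6,7,8,10,12}  ✓accept
'd' @ 5: {1,2,3,4,5,6,8,9,10,11,12,13}  ✓accept
'c' @ 6: {1,2,3,4,5,6,7,8,10,12}  ✓accept
end set {1,2,3,4,5,6,7,8,10,12} — state 1 in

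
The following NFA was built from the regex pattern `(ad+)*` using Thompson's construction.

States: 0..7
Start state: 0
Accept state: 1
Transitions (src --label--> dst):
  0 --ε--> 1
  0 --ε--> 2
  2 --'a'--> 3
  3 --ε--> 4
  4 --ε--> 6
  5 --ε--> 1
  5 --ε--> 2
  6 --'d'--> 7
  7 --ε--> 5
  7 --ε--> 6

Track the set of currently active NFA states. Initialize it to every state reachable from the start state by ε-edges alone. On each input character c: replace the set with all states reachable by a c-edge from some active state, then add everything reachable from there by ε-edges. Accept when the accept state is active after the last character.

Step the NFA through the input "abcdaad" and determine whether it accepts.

Answer: REJECT

Trace:
S₀ = ε-closure({0}) = {0,1,2}
'a' @ 1: {3,4,6}
'b' @ 2: {}  — dead — no transitions
rest 'cdaad' ignored (set empty)
end set {} — state 1 not in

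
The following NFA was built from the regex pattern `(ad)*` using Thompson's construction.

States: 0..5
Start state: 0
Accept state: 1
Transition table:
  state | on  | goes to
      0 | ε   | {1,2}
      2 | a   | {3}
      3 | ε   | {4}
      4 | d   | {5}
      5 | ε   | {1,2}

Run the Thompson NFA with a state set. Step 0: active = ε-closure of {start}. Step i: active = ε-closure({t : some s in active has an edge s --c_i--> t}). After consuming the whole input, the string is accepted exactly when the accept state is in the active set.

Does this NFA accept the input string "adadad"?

S₀ = ε-closure({0}) = {0,1,2}
'a' @ 1: {3,4}
'd' @ 2: {1,2,5}  ✓accept
'a' @ 3: {3,4}
'd' @ 4: {1,2,5}  ✓accept
'a' @ 5: {3,4}
'd' @ 6: {1,2,5}  ✓accept
final: {1,2,5}; accept 1 in set

Answer: ACCEPT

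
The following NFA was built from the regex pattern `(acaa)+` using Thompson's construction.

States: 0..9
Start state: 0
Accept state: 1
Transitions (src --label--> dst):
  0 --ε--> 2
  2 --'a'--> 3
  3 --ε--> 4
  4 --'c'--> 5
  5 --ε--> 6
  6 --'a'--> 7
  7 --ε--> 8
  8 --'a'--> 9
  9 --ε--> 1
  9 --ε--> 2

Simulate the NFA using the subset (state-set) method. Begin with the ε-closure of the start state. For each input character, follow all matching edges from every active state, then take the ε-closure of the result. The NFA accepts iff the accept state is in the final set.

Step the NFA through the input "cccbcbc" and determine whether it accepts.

Answer: REJECT

Steps:
initial (ε-close {0}): {0,2}
'c' @ 1: {}  — state set empty
rest 'ccbcbc' ignored (set empty)
end set {} — state 1 not in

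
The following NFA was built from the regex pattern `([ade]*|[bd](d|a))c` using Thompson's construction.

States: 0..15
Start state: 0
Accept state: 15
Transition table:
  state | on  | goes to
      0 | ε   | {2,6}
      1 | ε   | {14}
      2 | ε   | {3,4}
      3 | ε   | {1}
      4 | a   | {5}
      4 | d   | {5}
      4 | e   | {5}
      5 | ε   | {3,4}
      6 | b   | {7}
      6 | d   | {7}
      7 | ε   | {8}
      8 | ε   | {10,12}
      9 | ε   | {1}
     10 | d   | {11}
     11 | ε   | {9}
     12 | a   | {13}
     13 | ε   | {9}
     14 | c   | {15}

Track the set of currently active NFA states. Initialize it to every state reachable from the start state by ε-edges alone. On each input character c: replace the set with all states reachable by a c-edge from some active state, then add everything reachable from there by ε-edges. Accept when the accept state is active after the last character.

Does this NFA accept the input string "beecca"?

Answer: REJECT

Derivation:
initial (ε-close {0}): {0,1,2,3,4,6,14}
'b' @ 1: {7,8,10,12}
'e' @ 2: {}  — dead — no transitions
rest 'ecca' ignored (set empty)
final: {}; accept 15 not in set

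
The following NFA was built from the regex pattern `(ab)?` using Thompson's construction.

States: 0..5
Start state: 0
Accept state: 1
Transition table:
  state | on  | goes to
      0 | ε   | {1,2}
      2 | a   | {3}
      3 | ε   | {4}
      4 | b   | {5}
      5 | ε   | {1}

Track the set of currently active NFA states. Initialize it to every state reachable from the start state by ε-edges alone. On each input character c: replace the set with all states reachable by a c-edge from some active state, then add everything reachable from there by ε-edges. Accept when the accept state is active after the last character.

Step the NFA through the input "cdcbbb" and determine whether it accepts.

Answer: REJECT

Steps:
initial (ε-close {0}): {0,1,2}
'c' @ 1: {}  — state set empty
rest 'dcbbb' ignored (set empty)
end set {} — state 1 not in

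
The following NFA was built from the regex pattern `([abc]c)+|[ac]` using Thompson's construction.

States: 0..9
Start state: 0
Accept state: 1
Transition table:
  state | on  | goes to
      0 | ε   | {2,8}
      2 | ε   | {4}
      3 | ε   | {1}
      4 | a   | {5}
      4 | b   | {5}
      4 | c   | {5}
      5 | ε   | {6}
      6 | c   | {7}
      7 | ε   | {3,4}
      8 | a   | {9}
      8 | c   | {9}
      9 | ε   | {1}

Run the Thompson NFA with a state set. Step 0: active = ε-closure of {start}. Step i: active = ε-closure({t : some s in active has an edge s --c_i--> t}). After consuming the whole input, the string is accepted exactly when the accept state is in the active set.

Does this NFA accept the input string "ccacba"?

start: ε-closure({0}) = {0,2,4,8}
'c' @ 1: {1,5,6,9}  ✓accept
'c' @ 2: {1,3,4,7}  ✓accept
'a' @ 3: {5,6}
'c' @ 4: {1,3,4,7}  ✓accept
'b' @ 5: {5,6}
'a' @ 6: {}  — state set empty
end set {} — state 1 not in

Answer: REJECT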